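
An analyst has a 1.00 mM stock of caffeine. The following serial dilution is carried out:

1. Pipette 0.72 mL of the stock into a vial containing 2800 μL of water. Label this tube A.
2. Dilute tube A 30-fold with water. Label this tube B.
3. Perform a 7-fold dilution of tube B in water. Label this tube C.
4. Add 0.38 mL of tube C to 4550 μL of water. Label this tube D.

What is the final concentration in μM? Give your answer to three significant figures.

0.0751 μM

Step 1: 0.72 mL + 2800 μL = 3.52 mL total → factor 3.52/0.72 = 4.8889
Step 2: 30-fold → factor 30
Step 3: 7-fold → factor 7
Step 4: 0.38 mL + 4550 μL = 4.93 mL total → factor 4.93/0.38 = 12.974
Overall dilution factor = 4.8889 × 30 × 7 × 12.974 = 13320
Final = 1.00 mM / 13320 = 7.508 × 10^-5 mM = 0.0751 μM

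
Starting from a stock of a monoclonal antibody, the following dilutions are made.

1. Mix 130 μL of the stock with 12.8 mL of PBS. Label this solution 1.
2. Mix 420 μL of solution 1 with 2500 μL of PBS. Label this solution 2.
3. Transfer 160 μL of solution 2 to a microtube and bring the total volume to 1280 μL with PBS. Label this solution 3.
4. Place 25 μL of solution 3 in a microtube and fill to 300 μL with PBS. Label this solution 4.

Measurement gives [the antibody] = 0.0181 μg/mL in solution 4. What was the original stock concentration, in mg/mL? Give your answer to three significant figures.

1.20 mg/mL

Step 1: 130 μL + 12.8 mL = 12930 μL total → factor 12930/130 = 99.462
Step 2: 420 μL + 2500 μL = 2920 μL total → factor 2920/420 = 6.9524
Step 3: 160 μL brought to 1280 μL → factor 1280/160 = 8
Step 4: 25 μL brought to 300 μL → factor 300/25 = 12
Overall dilution factor = 99.462 × 6.9524 × 8 × 12 = 66383
Stock = 0.0181 μg/mL × 66383 = 1202 μg/mL = 1.20 mg/mL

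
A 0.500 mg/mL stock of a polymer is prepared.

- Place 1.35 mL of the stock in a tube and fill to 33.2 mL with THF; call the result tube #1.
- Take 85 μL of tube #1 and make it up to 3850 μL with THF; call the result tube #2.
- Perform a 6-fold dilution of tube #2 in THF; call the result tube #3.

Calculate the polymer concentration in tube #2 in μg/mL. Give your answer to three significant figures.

Step 1: 1.35 mL brought to 33.2 mL → factor 33.2/1.35 = 24.593
Step 2: 85 μL brought to 3850 μL → factor 3850/85 = 45.294
Dilution factor through tube #2 = 24.593 × 45.294 = 1113.9
[tube #2] = 0.500 mg/mL / 1113.9 = 0.0004489 mg/mL = 0.449 μg/mL

0.449 μg/mL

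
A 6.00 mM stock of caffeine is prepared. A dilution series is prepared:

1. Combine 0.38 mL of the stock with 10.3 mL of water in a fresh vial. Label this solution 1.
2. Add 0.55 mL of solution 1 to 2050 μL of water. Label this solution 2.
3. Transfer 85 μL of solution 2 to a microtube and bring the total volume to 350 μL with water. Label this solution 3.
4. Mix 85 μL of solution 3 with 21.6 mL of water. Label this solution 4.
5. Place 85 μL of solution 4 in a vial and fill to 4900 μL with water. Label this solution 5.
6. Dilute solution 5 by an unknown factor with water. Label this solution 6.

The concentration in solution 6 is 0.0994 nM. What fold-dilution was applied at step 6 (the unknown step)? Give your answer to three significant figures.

Step 1: 0.38 mL + 10.3 mL = 10.68 mL total → factor 10.68/0.38 = 28.105
Step 2: 0.55 mL + 2050 μL = 2.6 mL total → factor 2.6/0.55 = 4.7273
Step 3: 85 μL brought to 350 μL → factor 350/85 = 4.1176
Step 4: 85 μL + 21.6 mL = 21685 μL total → factor 21685/85 = 255.12
Step 5: 85 μL brought to 4900 μL → factor 4900/85 = 57.647
Step 6: unknown factor x
Product of known-step factors = 8.0457 × 10^6
Overall factor = 6.00 mM / (0.0994 nM) = 6.0362 × 10^7
x = 6.0362 × 10^7 / 8.0457 × 10^6 = 7.50

7.50-fold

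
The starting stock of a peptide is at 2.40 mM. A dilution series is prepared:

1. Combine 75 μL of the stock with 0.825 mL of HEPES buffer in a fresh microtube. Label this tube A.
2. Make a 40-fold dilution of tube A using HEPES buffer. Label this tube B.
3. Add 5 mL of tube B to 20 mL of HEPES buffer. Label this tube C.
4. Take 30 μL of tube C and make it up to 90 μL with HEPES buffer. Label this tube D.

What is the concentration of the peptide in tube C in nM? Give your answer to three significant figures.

1.00 × 10^3 nM

Step 1: 75 μL + 0.825 mL = 900 μL total → factor 900/75 = 12
Step 2: 40-fold → factor 40
Step 3: 5 mL + 20 mL = 25 mL total → factor 25/5 = 5
Dilution factor through tube C = 12 × 40 × 5 = 2400
[tube C] = 2.40 mM / 2400 = 0.001000 mM = 1.00 × 10^3 nM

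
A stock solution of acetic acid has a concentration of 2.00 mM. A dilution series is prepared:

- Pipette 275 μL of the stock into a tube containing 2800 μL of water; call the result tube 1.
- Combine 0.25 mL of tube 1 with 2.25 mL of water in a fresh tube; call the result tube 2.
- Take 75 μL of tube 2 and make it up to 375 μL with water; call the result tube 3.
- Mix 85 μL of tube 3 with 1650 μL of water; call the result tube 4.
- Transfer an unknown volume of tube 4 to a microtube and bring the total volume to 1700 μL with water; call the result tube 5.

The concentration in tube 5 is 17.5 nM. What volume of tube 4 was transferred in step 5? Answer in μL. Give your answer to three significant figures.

170 μL

Step 1: 275 μL + 2800 μL = 3075 μL total → factor 3075/275 = 11.182
Step 2: 0.25 mL + 2.25 mL = 2.5 mL total → factor 2.5/0.25 = 10
Step 3: 75 μL brought to 375 μL → factor 375/75 = 5
Step 4: 85 μL + 1650 μL = 1735 μL total → factor 1735/85 = 20.412
Step 5: v brought to 1700 μL → factor = 1700 μL/v
Product of known-step factors = 11412
Overall factor = 2.00 mM / (17.5 nM) = 1.1429 × 10^5
Step-5 factor = 1.1429 × 10^5 / 11412 = 10.014
v = 1700 μL / 10.014 = 170 μL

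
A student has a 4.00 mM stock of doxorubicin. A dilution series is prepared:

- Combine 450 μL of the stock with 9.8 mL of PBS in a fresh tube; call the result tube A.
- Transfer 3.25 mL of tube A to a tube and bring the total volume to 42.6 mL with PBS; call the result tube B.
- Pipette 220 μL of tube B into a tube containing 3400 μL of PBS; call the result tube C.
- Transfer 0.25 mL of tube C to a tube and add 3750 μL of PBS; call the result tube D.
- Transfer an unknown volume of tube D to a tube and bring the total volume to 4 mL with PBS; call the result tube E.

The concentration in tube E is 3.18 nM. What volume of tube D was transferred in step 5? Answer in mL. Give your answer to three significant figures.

0.250 mL

Step 1: 450 μL + 9.8 mL = 10250 μL total → factor 10250/450 = 22.778
Step 2: 3.25 mL brought to 42.6 mL → factor 42.6/3.25 = 13.108
Step 3: 220 μL + 3400 μL = 3620 μL total → factor 3620/220 = 16.455
Step 4: 0.25 mL + 3750 μL = 4 mL total → factor 4/0.25 = 16
Step 5: v brought to 4 mL → factor = 4 mL/v
Product of known-step factors = 78604
Overall factor = 4.00 mM / (3.18 nM) = 1.2579 × 10^6
Step-5 factor = 1.2579 × 10^6 / 78604 = 16.003
v = 4 mL / 16.003 = 0.250 mL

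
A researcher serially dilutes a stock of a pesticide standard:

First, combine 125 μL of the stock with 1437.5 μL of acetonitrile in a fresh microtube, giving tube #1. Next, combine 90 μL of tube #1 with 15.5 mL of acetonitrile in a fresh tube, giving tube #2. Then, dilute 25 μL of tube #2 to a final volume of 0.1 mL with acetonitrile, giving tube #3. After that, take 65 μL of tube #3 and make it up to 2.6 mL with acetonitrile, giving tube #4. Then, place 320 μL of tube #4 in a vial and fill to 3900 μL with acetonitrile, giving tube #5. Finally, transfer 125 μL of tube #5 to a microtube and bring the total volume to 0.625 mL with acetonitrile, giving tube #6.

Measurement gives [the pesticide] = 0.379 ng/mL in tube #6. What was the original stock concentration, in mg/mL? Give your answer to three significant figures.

Step 1: 125 μL + 1437.5 μL = 1562.5 μL total → factor 1562.5/125 = 12.5
Step 2: 90 μL + 15.5 mL = 15590 μL total → factor 15590/90 = 173.22
Step 3: 25 μL brought to 0.1 mL → factor 100/25 = 4
Step 4: 65 μL brought to 2.6 mL → factor 2600/65 = 40
Step 5: 320 μL brought to 3900 μL → factor 3900/320 = 12.188
Step 6: 125 μL brought to 0.625 mL → factor 625/125 = 5
Overall dilution factor = 12.5 × 173.22 × 4 × 40 × 12.188 × 5 = 2.1111 × 10^7
Stock = 0.379 ng/mL × 2.1111 × 10^7 = 8.001 × 10^6 ng/mL = 8.00 mg/mL

8.00 mg/mL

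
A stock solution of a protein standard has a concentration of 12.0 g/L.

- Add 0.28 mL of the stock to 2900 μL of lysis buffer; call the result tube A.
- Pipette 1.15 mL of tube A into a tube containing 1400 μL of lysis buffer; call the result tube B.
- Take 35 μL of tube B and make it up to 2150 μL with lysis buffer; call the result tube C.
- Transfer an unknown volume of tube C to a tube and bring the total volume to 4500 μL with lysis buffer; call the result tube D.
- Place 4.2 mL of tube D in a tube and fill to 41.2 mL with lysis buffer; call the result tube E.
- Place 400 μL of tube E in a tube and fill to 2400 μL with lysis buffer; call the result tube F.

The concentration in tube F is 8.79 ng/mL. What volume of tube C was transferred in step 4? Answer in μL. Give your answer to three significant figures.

Step 1: 0.28 mL + 2900 μL = 3.18 mL total → factor 3.18/0.28 = 11.357
Step 2: 1.15 mL + 1400 μL = 2.55 mL total → factor 2.55/1.15 = 2.2174
Step 3: 35 μL brought to 2150 μL → factor 2150/35 = 61.429
Step 4: v brought to 4500 μL → factor = 4500 μL/v
Step 5: 4.2 mL brought to 41.2 mL → factor 41.2/4.2 = 9.8095
Step 6: 400 μL brought to 2400 μL → factor 2400/400 = 6
Product of known-step factors = 91050
Overall factor = 12.0 g/L / (8.79 ng/mL) = 1.3652 × 10^6
Step-4 factor = 1.3652 × 10^6 / 91050 = 14.994
v = 4500 μL / 14.994 = 300 μL

300 μL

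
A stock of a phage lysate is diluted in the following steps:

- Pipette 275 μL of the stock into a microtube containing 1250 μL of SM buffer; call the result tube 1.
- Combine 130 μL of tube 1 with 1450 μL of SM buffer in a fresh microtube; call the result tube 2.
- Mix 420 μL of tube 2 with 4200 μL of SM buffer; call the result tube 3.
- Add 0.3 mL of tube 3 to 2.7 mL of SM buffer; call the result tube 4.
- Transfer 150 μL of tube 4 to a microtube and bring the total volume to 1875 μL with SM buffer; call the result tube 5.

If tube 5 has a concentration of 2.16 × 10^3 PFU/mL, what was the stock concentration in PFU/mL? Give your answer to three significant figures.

2.00 × 10^8 PFU/mL

Step 1: 275 μL + 1250 μL = 1525 μL total → factor 1525/275 = 5.5455
Step 2: 130 μL + 1450 μL = 1580 μL total → factor 1580/130 = 12.154
Step 3: 420 μL + 4200 μL = 4620 μL total → factor 4620/420 = 11
Step 4: 0.3 mL + 2.7 mL = 3 mL total → factor 3/0.3 = 10
Step 5: 150 μL brought to 1875 μL → factor 1875/150 = 12.5
Overall dilution factor = 5.5455 × 12.154 × 11 × 10 × 12.5 = 92673
Stock = 2.16 × 10^3 PFU/mL × 92673 = 2.00 × 10^8 PFU/mL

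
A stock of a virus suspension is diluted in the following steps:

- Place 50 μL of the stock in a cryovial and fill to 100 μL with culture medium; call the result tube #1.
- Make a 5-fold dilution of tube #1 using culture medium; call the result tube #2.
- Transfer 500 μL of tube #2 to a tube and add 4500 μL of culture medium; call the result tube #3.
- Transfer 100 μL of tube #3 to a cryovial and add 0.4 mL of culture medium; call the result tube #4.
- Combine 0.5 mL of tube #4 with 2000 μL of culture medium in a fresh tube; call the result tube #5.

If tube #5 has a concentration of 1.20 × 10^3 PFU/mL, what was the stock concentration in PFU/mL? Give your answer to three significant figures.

3.00 × 10^6 PFU/mL

Step 1: 50 μL brought to 100 μL → factor 100/50 = 2
Step 2: 5-fold → factor 5
Step 3: 500 μL + 4500 μL = 5000 μL total → factor 5000/500 = 10
Step 4: 100 μL + 0.4 mL = 500 μL total → factor 500/100 = 5
Step 5: 0.5 mL + 2000 μL = 2.5 mL total → factor 2.5/0.5 = 5
Overall dilution factor = 2 × 5 × 10 × 5 × 5 = 2500
Stock = 1.20 × 10^3 PFU/mL × 2500 = 3.00 × 10^6 PFU/mL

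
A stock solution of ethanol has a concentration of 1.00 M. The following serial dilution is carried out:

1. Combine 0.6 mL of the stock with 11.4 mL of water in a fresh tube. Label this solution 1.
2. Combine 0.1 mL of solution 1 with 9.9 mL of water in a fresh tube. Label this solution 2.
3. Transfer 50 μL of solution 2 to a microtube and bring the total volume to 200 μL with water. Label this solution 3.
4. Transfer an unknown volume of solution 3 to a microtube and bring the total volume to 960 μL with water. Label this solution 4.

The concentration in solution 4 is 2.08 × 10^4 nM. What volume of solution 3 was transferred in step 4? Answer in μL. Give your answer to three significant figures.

Step 1: 0.6 mL + 11.4 mL = 12 mL total → factor 12/0.6 = 20
Step 2: 0.1 mL + 9.9 mL = 10 mL total → factor 10/0.1 = 100
Step 3: 50 μL brought to 200 μL → factor 200/50 = 4
Step 4: v brought to 960 μL → factor = 960 μL/v
Product of known-step factors = 8000
Overall factor = 1.00 M / (2.08 × 10^4 nM) = 48077
Step-4 factor = 48077 / 8000 = 6.0096
v = 960 μL / 6.0096 = 160 μL

160 μL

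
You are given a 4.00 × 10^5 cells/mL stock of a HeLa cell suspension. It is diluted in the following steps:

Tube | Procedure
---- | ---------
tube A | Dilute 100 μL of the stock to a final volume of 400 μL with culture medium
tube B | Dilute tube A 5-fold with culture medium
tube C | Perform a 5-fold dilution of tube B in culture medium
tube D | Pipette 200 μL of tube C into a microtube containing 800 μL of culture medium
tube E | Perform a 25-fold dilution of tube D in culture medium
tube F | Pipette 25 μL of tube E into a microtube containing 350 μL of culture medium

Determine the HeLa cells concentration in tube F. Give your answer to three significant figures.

2.13 cells/mL

Step 1: 100 μL brought to 400 μL → factor 400/100 = 4
Step 2: 5-fold → factor 5
Step 3: 5-fold → factor 5
Step 4: 200 μL + 800 μL = 1000 μL total → factor 1000/200 = 5
Step 5: 25-fold → factor 25
Step 6: 25 μL + 350 μL = 375 μL total → factor 375/25 = 15
Overall dilution factor = 4 × 5 × 5 × 5 × 25 × 15 = 1.875 × 10^5
Final = 4.00 × 10^5 cells/mL / 1.875 × 10^5 = 2.13 cells/mL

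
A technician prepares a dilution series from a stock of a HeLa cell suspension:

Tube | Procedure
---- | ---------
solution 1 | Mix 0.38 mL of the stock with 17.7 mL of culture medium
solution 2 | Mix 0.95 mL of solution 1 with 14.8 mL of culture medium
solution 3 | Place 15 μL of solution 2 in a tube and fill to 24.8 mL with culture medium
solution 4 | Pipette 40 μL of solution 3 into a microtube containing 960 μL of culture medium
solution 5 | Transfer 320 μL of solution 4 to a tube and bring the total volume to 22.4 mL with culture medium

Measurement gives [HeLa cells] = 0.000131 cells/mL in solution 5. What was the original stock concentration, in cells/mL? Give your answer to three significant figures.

Step 1: 0.38 mL + 17.7 mL = 18.08 mL total → factor 18.08/0.38 = 47.579
Step 2: 0.95 mL + 14.8 mL = 15.75 mL total → factor 15.75/0.95 = 16.579
Step 3: 15 μL brought to 24.8 mL → factor 24800/15 = 1653.3
Step 4: 40 μL + 960 μL = 1000 μL total → factor 1000/40 = 25
Step 5: 320 μL brought to 22.4 mL → factor 22400/320 = 70
Overall dilution factor = 47.579 × 16.579 × 1653.3 × 25 × 70 = 2.2823 × 10^9
Stock = 0.000131 cells/mL × 2.2823 × 10^9 = 2.99 × 10^5 cells/mL

2.99 × 10^5 cells/mL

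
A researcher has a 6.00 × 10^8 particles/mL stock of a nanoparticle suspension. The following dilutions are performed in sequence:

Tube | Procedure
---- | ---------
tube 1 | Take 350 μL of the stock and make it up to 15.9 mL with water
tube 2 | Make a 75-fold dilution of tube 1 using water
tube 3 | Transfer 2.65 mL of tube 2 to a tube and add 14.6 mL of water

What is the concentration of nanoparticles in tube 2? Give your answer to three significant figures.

Step 1: 350 μL brought to 15.9 mL → factor 15900/350 = 45.429
Step 2: 75-fold → factor 75
Dilution factor through tube 2 = 45.429 × 75 = 3407.1
[tube 2] = 6.00 × 10^8 particles/mL / 3407.1 = 1.76 × 10^5 particles/mL

1.76 × 10^5 particles/mL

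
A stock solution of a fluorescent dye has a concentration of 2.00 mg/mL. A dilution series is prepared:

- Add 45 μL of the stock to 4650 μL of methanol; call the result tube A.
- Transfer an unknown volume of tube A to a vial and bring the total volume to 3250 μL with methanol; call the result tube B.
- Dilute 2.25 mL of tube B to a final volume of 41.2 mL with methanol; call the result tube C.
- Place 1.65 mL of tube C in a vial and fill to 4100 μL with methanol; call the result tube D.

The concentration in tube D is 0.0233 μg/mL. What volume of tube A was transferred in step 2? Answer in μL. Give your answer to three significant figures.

180 μL

Step 1: 45 μL + 4650 μL = 4695 μL total → factor 4695/45 = 104.33
Step 2: v brought to 3250 μL → factor = 3250 μL/v
Step 3: 2.25 mL brought to 41.2 mL → factor 41.2/2.25 = 18.311
Step 4: 1.65 mL brought to 4100 μL → factor 4.1/1.65 = 2.4848
Product of known-step factors = 4747.2
Overall factor = 2.00 mg/mL / (0.0233 μg/mL) = 85837
Step-2 factor = 85837 / 4747.2 = 18.082
v = 3250 μL / 18.082 = 180 μL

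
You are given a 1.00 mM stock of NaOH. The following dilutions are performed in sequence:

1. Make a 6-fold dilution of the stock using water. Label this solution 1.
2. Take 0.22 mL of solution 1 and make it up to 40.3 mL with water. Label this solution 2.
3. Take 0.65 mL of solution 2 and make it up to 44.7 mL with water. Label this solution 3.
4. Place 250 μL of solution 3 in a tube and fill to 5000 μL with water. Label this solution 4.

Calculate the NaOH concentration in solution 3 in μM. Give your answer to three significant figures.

0.0132 μM

Step 1: 6-fold → factor 6
Step 2: 0.22 mL brought to 40.3 mL → factor 40.3/0.22 = 183.18
Step 3: 0.65 mL brought to 44.7 mL → factor 44.7/0.65 = 68.769
Dilution factor through solution 3 = 6 × 183.18 × 68.769 = 75584
[solution 3] = 1.00 mM / 75584 = 1.323 × 10^-5 mM = 0.0132 μM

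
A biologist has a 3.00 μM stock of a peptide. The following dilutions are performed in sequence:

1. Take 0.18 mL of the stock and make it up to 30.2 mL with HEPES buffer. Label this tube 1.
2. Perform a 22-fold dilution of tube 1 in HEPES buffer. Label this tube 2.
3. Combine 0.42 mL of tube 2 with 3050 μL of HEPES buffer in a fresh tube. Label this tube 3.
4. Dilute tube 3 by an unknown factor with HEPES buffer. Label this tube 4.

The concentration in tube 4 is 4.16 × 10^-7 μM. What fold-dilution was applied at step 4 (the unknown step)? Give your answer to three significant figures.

Step 1: 0.18 mL brought to 30.2 mL → factor 30.2/0.18 = 167.78
Step 2: 22-fold → factor 22
Step 3: 0.42 mL + 3050 μL = 3.47 mL total → factor 3.47/0.42 = 8.2619
Step 4: unknown factor x
Product of known-step factors = 30496
Overall factor = 3.00 μM / (4.16 × 10^-7 μM) = 7.2115 × 10^6
x = 7.2115 × 10^6 / 30496 = 236

236-fold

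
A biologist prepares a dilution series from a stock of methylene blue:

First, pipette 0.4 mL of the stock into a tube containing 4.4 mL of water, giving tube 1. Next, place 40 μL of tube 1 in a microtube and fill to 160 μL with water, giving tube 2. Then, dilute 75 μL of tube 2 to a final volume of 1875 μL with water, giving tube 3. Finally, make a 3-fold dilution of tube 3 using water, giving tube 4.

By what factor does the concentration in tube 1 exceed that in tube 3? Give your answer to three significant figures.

Step 1: 0.4 mL + 4.4 mL = 4.8 mL total → factor 4.8/0.4 = 12
Step 2: 40 μL brought to 160 μL → factor 160/40 = 4
Step 3: 75 μL brought to 1875 μL → factor 1875/75 = 25
Dilution factor to tube 1 = 12; to tube 3 = 1200
[tube 1]/[tube 3] = (factor to tube 3)/(factor to tube 1) = 1200/12 = 100

100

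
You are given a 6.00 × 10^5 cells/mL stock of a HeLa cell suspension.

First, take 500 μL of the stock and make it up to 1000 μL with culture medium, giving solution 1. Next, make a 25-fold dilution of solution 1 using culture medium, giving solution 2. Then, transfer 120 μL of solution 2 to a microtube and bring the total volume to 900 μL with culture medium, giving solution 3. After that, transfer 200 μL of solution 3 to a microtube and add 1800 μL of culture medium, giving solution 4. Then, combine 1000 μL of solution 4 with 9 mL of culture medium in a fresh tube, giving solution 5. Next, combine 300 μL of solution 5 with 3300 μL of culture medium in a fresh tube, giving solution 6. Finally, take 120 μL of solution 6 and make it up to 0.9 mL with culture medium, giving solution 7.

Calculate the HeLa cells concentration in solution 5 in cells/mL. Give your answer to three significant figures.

Step 1: 500 μL brought to 1000 μL → factor 1000/500 = 2
Step 2: 25-fold → factor 25
Step 3: 120 μL brought to 900 μL → factor 900/120 = 7.5
Step 4: 200 μL + 1800 μL = 2000 μL total → factor 2000/200 = 10
Step 5: 1000 μL + 9 mL = 10000 μL total → factor 10000/1000 = 10
Dilution factor through solution 5 = 2 × 25 × 7.5 × 10 × 10 = 37500
[solution 5] = 6.00 × 10^5 cells/mL / 37500 = 16.0 cells/mL

16.0 cells/mL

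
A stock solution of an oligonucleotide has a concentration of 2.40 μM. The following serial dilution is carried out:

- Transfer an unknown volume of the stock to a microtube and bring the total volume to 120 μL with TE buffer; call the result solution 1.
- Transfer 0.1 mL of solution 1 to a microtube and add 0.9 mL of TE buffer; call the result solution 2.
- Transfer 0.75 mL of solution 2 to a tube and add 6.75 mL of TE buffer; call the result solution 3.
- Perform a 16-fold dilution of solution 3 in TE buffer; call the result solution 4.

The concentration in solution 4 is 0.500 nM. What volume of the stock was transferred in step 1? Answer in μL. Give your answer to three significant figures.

40.0 μL

Step 1: v brought to 120 μL → factor = 120 μL/v
Step 2: 0.1 mL + 0.9 mL = 1 mL total → factor 1/0.1 = 10
Step 3: 0.75 mL + 6.75 mL = 7.5 mL total → factor 7.5/0.75 = 10
Step 4: 16-fold → factor 16
Product of known-step factors = 1600
Overall factor = 2.40 μM / (0.500 nM) = 4800
Step-1 factor = 4800 / 1600 = 3
v = 120 μL / 3 = 40.0 μL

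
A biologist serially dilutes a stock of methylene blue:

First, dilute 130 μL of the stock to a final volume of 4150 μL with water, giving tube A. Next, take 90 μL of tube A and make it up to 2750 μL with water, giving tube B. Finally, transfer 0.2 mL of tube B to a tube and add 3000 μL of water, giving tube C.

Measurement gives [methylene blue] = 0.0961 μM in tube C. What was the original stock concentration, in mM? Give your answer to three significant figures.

Step 1: 130 μL brought to 4150 μL → factor 4150/130 = 31.923
Step 2: 90 μL brought to 2750 μL → factor 2750/90 = 30.556
Step 3: 0.2 mL + 3000 μL = 3.2 mL total → factor 3.2/0.2 = 16
Overall dilution factor = 31.923 × 30.556 × 16 = 15607
Stock = 0.0961 μM × 15607 = 1500 μM = 1.50 mM

1.50 mM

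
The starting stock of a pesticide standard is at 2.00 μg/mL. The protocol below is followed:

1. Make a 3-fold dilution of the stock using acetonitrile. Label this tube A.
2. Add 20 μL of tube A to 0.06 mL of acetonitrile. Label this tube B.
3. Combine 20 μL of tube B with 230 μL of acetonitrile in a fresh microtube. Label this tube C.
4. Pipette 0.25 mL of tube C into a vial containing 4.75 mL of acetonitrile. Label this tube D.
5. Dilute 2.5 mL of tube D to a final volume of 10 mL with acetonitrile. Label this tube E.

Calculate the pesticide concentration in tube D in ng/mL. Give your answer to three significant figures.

Step 1: 3-fold → factor 3
Step 2: 20 μL + 0.06 mL = 80 μL total → factor 80/20 = 4
Step 3: 20 μL + 230 μL = 250 μL total → factor 250/20 = 12.5
Step 4: 0.25 mL + 4.75 mL = 5 mL total → factor 5/0.25 = 20
Dilution factor through tube D = 3 × 4 × 12.5 × 20 = 3000
[tube D] = 2.00 μg/mL / 3000 = 0.0006667 μg/mL = 0.667 ng/mL

0.667 ng/mL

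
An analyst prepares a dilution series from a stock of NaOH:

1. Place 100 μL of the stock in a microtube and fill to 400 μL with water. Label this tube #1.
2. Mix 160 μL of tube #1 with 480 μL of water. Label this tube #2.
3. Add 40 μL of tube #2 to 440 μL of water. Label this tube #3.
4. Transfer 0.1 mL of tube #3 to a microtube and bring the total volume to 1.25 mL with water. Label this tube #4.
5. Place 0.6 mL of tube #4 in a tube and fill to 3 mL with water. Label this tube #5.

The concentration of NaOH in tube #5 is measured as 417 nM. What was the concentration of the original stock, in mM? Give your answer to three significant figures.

5.00 mM

Step 1: 100 μL brought to 400 μL → factor 400/100 = 4
Step 2: 160 μL + 480 μL = 640 μL total → factor 640/160 = 4
Step 3: 40 μL + 440 μL = 480 μL total → factor 480/40 = 12
Step 4: 0.1 mL brought to 1.25 mL → factor 1.25/0.1 = 12.5
Step 5: 0.6 mL brought to 3 mL → factor 3/0.6 = 5
Overall dilution factor = 4 × 4 × 12 × 12.5 × 5 = 12000
Stock = 417 nM × 12000 = 5.004 × 10^6 nM = 5.00 mM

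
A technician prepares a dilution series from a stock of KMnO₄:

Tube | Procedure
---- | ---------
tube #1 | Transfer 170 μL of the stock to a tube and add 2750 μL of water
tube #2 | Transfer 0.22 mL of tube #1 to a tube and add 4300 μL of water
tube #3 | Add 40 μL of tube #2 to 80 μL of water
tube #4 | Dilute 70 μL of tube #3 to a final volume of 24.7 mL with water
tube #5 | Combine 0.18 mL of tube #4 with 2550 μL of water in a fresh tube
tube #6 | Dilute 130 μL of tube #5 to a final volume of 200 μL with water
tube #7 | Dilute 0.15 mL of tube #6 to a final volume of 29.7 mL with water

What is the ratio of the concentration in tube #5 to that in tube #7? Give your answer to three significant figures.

Step 1: 170 μL + 2750 μL = 2920 μL total → factor 2920/170 = 17.176
Step 2: 0.22 mL + 4300 μL = 4.52 mL total → factor 4.52/0.22 = 20.545
Step 3: 40 μL + 80 μL = 120 μL total → factor 120/40 = 3
Step 4: 70 μL brought to 24.7 mL → factor 24700/70 = 352.86
Step 5: 0.18 mL + 2550 μL = 2.73 mL total → factor 2.73/0.18 = 15.167
Step 6: 130 μL brought to 200 μL → factor 200/130 = 1.5385
Step 7: 0.15 mL brought to 29.7 mL → factor 29.7/0.15 = 198
Dilution factor to tube #5 = 5.6658 × 10^6; to tube #7 = 1.7259 × 10^9
[tube #5]/[tube #7] = (factor to tube #7)/(factor to tube #5) = 1.7259 × 10^9/5.6658 × 10^6 = 305

305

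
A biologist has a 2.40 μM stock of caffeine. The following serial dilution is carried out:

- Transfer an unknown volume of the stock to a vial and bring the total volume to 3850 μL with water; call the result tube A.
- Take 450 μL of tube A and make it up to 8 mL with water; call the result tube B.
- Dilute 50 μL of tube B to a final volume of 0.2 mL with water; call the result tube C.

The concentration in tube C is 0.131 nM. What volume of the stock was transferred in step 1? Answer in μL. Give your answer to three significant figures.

Step 1: v brought to 3850 μL → factor = 3850 μL/v
Step 2: 450 μL brought to 8 mL → factor 8000/450 = 17.778
Step 3: 50 μL brought to 0.2 mL → factor 200/50 = 4
Product of known-step factors = 71.111
Overall factor = 2.40 μM / (0.131 nM) = 18321
Step-1 factor = 18321 / 71.111 = 257.63
v = 3850 μL / 257.63 = 14.9 μL

14.9 μL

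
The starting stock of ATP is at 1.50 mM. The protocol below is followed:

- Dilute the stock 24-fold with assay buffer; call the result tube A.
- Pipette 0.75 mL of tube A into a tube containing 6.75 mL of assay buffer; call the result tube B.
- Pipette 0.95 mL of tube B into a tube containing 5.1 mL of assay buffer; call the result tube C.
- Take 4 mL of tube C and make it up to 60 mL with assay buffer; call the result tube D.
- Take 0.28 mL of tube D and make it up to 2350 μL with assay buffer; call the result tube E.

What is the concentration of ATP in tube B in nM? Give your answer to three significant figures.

Step 1: 24-fold → factor 24
Step 2: 0.75 mL + 6.75 mL = 7.5 mL total → factor 7.5/0.75 = 10
Dilution factor through tube B = 24 × 10 = 240
[tube B] = 1.50 mM / 240 = 0.006250 mM = 6.25 × 10^3 nM

6.25 × 10^3 nM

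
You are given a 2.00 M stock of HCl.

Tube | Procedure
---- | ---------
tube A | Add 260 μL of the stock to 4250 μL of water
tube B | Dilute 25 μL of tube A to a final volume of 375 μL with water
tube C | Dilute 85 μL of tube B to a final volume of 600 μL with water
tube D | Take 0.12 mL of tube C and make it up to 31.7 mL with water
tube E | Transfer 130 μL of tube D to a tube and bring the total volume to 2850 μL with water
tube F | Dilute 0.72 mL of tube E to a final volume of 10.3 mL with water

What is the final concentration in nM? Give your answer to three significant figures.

Step 1: 260 μL + 4250 μL = 4510 μL total → factor 4510/260 = 17.346
Step 2: 25 μL brought to 375 μL → factor 375/25 = 15
Step 3: 85 μL brought to 600 μL → factor 600/85 = 7.0588
Step 4: 0.12 mL brought to 31.7 mL → factor 31.7/0.12 = 264.17
Step 5: 130 μL brought to 2850 μL → factor 2850/130 = 21.923
Step 6: 0.72 mL brought to 10.3 mL → factor 10.3/0.72 = 14.306
Overall dilution factor = 17.346 × 15 × 7.0588 × 264.17 × 21.923 × 14.306 = 1.5216 × 10^8
Final = 2.00 M / 1.5216 × 10^8 = 1.314 × 10^-8 M = 13.1 nM

13.1 nM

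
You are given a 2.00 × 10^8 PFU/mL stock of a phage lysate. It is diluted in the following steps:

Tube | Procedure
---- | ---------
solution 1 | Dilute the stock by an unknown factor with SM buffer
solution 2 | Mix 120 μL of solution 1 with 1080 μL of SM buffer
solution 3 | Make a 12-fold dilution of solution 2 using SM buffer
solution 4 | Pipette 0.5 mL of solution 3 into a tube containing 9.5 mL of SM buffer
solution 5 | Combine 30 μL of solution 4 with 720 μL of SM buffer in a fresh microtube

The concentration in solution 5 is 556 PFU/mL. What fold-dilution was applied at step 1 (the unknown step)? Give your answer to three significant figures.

Step 1: unknown factor x
Step 2: 120 μL + 1080 μL = 1200 μL total → factor 1200/120 = 10
Step 3: 12-fold → factor 12
Step 4: 0.5 mL + 9.5 mL = 10 mL total → factor 10/0.5 = 20
Step 5: 30 μL + 720 μL = 750 μL total → factor 750/30 = 25
Product of known-step factors = 60000
Overall factor = 2.00 × 10^8 PFU/mL / (556 PFU/mL) = 3.5971 × 10^5
x = 3.5971 × 10^5 / 60000 = 6.00

6.00-fold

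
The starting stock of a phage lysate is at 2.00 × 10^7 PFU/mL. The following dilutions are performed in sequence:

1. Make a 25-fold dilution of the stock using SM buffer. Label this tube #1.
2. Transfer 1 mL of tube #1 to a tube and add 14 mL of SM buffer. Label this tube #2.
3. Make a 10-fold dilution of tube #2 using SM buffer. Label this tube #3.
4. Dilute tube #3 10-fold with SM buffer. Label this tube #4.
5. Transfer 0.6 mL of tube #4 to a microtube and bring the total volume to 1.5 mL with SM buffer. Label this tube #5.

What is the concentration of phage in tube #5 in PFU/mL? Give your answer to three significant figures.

Step 1: 25-fold → factor 25
Step 2: 1 mL + 14 mL = 15 mL total → factor 15/1 = 15
Step 3: 10-fold → factor 10
Step 4: 10-fold → factor 10
Step 5: 0.6 mL brought to 1.5 mL → factor 1.5/0.6 = 2.5
Overall dilution factor = 25 × 15 × 10 × 10 × 2.5 = 93750
Final = 2.00 × 10^7 PFU/mL / 93750 = 213 PFU/mL

213 PFU/mL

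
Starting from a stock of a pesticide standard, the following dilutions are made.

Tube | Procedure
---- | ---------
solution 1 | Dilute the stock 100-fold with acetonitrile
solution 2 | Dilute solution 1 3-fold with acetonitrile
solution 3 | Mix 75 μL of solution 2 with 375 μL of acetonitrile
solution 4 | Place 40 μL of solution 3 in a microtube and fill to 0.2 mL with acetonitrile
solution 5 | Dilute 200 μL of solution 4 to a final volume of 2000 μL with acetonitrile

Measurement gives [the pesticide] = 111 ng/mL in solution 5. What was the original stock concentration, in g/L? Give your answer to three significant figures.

Step 1: 100-fold → factor 100
Step 2: 3-fold → factor 3
Step 3: 75 μL + 375 μL = 450 μL total → factor 450/75 = 6
Step 4: 40 μL brought to 0.2 mL → factor 200/40 = 5
Step 5: 200 μL brought to 2000 μL → factor 2000/200 = 10
Overall dilution factor = 100 × 3 × 6 × 5 × 10 = 90000
Stock = 111 ng/mL × 90000 = 9.990 × 10^6 ng/mL = 9.99 g/L

9.99 g/L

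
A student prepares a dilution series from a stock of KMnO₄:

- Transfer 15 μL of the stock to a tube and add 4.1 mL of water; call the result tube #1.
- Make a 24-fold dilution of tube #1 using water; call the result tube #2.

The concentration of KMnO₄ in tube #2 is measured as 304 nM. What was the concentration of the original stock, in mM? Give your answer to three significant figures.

2.00 mM

Step 1: 15 μL + 4.1 mL = 4115 μL total → factor 4115/15 = 274.33
Step 2: 24-fold → factor 24
Overall dilution factor = 274.33 × 24 = 6584
Stock = 304 nM × 6584 = 2.002 × 10^6 nM = 2.00 mM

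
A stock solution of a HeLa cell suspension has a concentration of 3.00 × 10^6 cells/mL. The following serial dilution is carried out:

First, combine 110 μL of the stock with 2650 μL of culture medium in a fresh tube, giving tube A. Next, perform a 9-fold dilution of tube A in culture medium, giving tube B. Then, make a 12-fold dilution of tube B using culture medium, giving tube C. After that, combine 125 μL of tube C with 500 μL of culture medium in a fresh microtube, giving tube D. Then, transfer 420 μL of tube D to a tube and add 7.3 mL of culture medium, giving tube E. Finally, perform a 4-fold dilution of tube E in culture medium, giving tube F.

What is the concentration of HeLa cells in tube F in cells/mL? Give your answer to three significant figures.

3.01 cells/mL

Step 1: 110 μL + 2650 μL = 2760 μL total → factor 2760/110 = 25.091
Step 2: 9-fold → factor 9
Step 3: 12-fold → factor 12
Step 4: 125 μL + 500 μL = 625 μL total → factor 625/125 = 5
Step 5: 420 μL + 7.3 mL = 7720 μL total → factor 7720/420 = 18.381
Step 6: 4-fold → factor 4
Overall dilution factor = 25.091 × 9 × 12 × 5 × 18.381 × 4 = 9.9618 × 10^5
Final = 3.00 × 10^6 cells/mL / 9.9618 × 10^5 = 3.01 cells/mL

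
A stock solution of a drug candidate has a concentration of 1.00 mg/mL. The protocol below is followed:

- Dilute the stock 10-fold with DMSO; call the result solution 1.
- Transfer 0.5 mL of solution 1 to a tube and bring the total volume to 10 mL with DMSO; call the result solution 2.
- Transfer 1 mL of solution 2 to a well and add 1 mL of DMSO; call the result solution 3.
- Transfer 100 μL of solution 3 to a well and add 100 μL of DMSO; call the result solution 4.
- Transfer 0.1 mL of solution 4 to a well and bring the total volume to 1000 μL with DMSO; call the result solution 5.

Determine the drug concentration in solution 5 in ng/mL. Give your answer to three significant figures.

Step 1: 10-fold → factor 10
Step 2: 0.5 mL brought to 10 mL → factor 10/0.5 = 20
Step 3: 1 mL + 1 mL = 2 mL total → factor 2/1 = 2
Step 4: 100 μL + 100 μL = 200 μL total → factor 200/100 = 2
Step 5: 0.1 mL brought to 1000 μL → factor 1/0.1 = 10
Overall dilution factor = 10 × 20 × 2 × 2 × 10 = 8000
Final = 1.00 mg/mL / 8000 = 0.0001250 mg/mL = 125 ng/mL

125 ng/mL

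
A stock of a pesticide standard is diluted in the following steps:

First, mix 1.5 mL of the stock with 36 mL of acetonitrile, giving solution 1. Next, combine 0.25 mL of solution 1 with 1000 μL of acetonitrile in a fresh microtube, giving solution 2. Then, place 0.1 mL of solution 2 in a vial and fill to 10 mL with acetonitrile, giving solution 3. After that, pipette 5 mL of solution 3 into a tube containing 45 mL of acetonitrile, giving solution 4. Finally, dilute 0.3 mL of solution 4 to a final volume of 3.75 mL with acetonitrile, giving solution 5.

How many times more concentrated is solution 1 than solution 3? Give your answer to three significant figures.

Step 1: 1.5 mL + 36 mL = 37.5 mL total → factor 37.5/1.5 = 25
Step 2: 0.25 mL + 1000 μL = 1.25 mL total → factor 1.25/0.25 = 5
Step 3: 0.1 mL brought to 10 mL → factor 10/0.1 = 100
Dilution factor to solution 1 = 25; to solution 3 = 12500
[solution 1]/[solution 3] = (factor to solution 3)/(factor to solution 1) = 12500/25 = 500

500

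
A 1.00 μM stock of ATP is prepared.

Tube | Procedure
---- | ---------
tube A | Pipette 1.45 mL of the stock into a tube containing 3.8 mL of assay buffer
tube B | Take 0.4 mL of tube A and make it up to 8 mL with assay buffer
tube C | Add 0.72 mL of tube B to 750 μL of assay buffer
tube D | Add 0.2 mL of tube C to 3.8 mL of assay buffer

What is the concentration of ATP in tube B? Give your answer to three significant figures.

0.0138 μM

Step 1: 1.45 mL + 3.8 mL = 5.25 mL total → factor 5.25/1.45 = 3.6207
Step 2: 0.4 mL brought to 8 mL → factor 8/0.4 = 20
Dilution factor through tube B = 3.6207 × 20 = 72.414
[tube B] = 1.00 μM / 72.414 = 0.0138 μM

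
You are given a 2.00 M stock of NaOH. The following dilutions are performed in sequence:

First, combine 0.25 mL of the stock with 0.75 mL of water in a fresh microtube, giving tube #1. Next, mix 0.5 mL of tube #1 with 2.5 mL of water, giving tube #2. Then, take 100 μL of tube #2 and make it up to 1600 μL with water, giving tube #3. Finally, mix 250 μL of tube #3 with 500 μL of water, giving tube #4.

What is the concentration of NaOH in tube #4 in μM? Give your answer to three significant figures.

Step 1: 0.25 mL + 0.75 mL = 1 mL total → factor 1/0.25 = 4
Step 2: 0.5 mL + 2.5 mL = 3 mL total → factor 3/0.5 = 6
Step 3: 100 μL brought to 1600 μL → factor 1600/100 = 16
Step 4: 250 μL + 500 μL = 750 μL total → factor 750/250 = 3
Overall dilution factor = 4 × 6 × 16 × 3 = 1152
Final = 2.00 M / 1152 = 0.001736 M = 1.74 × 10^3 μM

1.74 × 10^3 μM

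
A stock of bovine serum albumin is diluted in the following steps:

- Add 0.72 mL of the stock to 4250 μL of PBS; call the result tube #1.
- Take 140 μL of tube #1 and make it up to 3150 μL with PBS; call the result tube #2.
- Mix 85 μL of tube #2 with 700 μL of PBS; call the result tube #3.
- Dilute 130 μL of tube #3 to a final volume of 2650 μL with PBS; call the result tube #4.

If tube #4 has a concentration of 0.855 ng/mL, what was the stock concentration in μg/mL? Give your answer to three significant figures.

Step 1: 0.72 mL + 4250 μL = 4.97 mL total → factor 4.97/0.72 = 6.9028
Step 2: 140 μL brought to 3150 μL → factor 3150/140 = 22.5
Step 3: 85 μL + 700 μL = 785 μL total → factor 785/85 = 9.2353
Step 4: 130 μL brought to 2650 μL → factor 2650/130 = 20.385
Overall dilution factor = 6.9028 × 22.5 × 9.2353 × 20.385 = 29239
Stock = 0.855 ng/mL × 29239 = 2.500 × 10^4 ng/mL = 25.0 μg/mL

25.0 μg/mL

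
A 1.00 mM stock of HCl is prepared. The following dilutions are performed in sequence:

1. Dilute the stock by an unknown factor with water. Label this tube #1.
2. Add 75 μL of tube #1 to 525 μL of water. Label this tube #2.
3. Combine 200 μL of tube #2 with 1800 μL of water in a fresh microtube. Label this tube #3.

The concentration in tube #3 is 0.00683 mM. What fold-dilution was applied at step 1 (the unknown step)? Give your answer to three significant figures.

Step 1: unknown factor x
Step 2: 75 μL + 525 μL = 600 μL total → factor 600/75 = 8
Step 3: 200 μL + 1800 μL = 2000 μL total → factor 2000/200 = 10
Product of known-step factors = 80
Overall factor = 1.00 mM / (0.00683 mM) = 146.41
x = 146.41 / 80 = 1.83

1.83-fold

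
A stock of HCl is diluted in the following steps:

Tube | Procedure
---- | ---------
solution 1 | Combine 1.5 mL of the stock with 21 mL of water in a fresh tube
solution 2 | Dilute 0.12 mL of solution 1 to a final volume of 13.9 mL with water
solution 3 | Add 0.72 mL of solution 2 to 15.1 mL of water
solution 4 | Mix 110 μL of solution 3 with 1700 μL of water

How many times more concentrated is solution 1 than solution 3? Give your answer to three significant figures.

Step 1: 1.5 mL + 21 mL = 22.5 mL total → factor 22.5/1.5 = 15
Step 2: 0.12 mL brought to 13.9 mL → factor 13.9/0.12 = 115.83
Step 3: 0.72 mL + 15.1 mL = 15.82 mL total → factor 15.82/0.72 = 21.972
Dilution factor to solution 1 = 15; to solution 3 = 38177
[solution 1]/[solution 3] = (factor to solution 3)/(factor to solution 1) = 38177/15 = 2.55 × 10^3

2.55 × 10^3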